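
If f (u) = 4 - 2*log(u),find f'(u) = -2/u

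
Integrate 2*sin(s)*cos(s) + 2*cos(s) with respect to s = (sin(s) + 1)^2 + C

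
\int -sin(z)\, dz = cos(z) + C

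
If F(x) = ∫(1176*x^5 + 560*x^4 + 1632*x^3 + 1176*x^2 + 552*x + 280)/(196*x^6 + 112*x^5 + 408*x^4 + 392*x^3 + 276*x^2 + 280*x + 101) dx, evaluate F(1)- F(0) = -log(101) + log(1765)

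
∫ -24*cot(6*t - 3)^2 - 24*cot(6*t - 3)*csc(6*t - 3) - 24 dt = 4*cot(6*t - 3) + 4*csc(6*t - 3) + C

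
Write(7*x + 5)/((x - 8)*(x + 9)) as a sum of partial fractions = 58/(17*(x + 9)) + 61/(17*(x - 8))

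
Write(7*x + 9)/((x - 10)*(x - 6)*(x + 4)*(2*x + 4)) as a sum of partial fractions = 19/(560*(x + 4)) - 5/(384*(x + 2)) - 51/(640*(x - 6)) + 79/(1344*(x - 10))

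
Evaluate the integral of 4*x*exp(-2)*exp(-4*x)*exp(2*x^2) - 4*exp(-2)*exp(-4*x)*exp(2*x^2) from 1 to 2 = -exp(-4) + exp(-2)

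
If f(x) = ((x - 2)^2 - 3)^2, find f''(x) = 12*x^2 - 48*x + 36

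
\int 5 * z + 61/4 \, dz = 5*z^2/2 + 61*z/4 + C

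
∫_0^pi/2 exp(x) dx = -1 + exp(pi/2)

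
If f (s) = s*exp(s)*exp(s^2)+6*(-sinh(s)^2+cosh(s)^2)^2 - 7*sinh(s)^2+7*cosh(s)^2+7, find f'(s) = 2*s^2*exp(s^2 + s) + s*exp(s^2 + s) + exp(s^2 + s)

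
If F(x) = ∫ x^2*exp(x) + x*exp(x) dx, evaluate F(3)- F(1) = -E + 7*exp(3)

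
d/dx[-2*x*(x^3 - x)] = -8*x^3 + 4*x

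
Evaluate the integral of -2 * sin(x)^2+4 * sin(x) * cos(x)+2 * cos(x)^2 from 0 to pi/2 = 2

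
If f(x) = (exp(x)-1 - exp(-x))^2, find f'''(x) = (8*exp(4*x) - 2*exp(3*x) - 2*exp(x) - 8)*exp(-2*x)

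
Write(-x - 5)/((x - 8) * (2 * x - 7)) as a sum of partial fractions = 17/(9*(2*x - 7)) - 13/(9*(x - 8))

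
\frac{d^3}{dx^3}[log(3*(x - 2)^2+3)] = (4*x^3 - 24*x^2 + 36*x - 8)/(x^6 - 12*x^5 + 63*x^4 - 184*x^3 + 315*x^2 - 300*x + 125)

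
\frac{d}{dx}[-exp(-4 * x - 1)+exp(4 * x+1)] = (4*exp(8*x + 2) + 4)*exp(-4*x - 1)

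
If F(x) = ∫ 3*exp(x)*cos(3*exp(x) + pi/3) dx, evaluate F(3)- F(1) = sin(pi/3 + 3*exp(3)) - sin(pi/3 + 3*E)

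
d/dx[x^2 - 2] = 2*x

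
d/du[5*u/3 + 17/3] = 5/3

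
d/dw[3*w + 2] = 3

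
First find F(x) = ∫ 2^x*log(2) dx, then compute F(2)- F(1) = 2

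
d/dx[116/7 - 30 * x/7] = -30/7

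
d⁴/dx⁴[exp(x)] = exp(x)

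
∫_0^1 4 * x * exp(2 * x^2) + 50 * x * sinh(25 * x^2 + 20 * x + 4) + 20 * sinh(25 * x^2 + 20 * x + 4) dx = -cosh(4) - 1 + exp(2) + cosh(49)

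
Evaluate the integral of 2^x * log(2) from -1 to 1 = 3/2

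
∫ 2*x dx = x^2 + C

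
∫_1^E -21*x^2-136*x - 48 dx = -3*(E/3 + 3)*(3 + 5*E + 7*exp(2)) + 150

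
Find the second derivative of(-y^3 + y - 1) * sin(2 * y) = 4*y^3*sin(2*y) - 12*y^2*cos(2*y) - 10*y*sin(2*y) + 4*sin(2*y) + 4*cos(2*y)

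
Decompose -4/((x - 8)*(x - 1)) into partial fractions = 4/(7*(x - 1)) - 4/(7*(x - 8))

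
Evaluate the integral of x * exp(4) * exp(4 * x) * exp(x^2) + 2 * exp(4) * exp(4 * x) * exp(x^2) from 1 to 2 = -exp(9)/2 + exp(16)/2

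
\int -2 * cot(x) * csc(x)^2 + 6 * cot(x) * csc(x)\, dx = (csc(x) - 3)^2 + C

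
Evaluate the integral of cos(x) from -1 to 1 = 2*sin(1)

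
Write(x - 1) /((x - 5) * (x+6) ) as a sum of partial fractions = 7/(11*(x + 6)) + 4/(11*(x - 5))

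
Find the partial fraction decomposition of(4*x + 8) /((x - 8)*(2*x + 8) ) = 1/(3*(x + 4)) + 5/(3*(x - 8))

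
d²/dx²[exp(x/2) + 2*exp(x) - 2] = exp(x/2)/4 + 2*exp(x)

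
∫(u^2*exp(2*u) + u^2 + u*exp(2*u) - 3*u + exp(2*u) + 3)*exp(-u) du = 2*(u^2 - u + 2)*sinh(u) + C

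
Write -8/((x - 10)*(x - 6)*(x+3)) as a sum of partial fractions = -8/(117*(x + 3)) + 2/(9*(x - 6)) - 2/(13*(x - 10))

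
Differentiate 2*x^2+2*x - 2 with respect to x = 4*x + 2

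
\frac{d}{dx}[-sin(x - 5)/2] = -cos(x - 5)/2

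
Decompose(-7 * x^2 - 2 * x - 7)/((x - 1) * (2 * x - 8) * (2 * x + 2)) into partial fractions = -3/(10*(x + 1)) + 2/(3*(x - 1)) - 127/(60*(x - 4))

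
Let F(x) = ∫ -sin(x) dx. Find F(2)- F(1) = -cos(1) + cos(2)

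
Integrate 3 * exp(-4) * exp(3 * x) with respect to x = exp(3*x - 4) + C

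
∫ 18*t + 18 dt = 9*t^2 + 18*t + C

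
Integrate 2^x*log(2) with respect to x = 2^x + C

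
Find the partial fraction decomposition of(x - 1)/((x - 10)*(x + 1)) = 2/(11*(x + 1)) + 9/(11*(x - 10))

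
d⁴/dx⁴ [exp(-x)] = exp(-x)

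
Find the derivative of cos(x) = -sin(x)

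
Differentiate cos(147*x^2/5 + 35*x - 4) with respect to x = -7*(42*x/5 + 5)*sin(147*x^2/5 + 35*x - 4)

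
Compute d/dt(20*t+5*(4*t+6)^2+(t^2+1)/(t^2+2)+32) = (160*t^5 + 260*t^4 + 640*t^3 + 1040*t^2 + 642*t + 1040)/(t^4 + 4*t^2 + 4)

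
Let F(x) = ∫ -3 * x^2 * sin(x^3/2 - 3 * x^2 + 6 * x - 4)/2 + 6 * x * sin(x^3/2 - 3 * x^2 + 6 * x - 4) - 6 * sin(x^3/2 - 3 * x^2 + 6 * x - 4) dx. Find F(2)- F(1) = 1 - cos(1/2)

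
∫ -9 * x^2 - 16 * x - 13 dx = -3*x^3 - 8*x^2 - 13*x + C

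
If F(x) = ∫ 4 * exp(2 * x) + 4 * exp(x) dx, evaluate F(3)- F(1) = -2*E*(2 + E) + 2*(2 + exp(3))*exp(3)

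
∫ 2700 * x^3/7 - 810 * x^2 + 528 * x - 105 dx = 675*x^4/7 - 270*x^3 + 264*x^2 - 105*x + C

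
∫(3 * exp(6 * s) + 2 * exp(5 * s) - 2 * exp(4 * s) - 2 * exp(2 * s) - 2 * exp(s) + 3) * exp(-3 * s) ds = 8*sinh(s)^3 + 4*sinh(s)^2 + 2*sinh(s) + C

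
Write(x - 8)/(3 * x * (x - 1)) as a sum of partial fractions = -7/(3*(x - 1)) + 8/(3*x)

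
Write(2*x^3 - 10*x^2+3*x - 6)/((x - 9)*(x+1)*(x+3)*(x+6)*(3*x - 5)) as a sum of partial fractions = 1581/(56672*(3*x - 5)) - 272/(1725*(x + 6)) + 53/(336*(x + 3)) - 21/(800*(x + 1)) + 223/(13200*(x - 9))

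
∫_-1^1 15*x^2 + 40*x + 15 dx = 40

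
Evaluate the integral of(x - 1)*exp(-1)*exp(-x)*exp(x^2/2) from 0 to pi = -exp(-1) + exp(-pi - 1 + pi^2/2)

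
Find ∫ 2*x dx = x^2 + C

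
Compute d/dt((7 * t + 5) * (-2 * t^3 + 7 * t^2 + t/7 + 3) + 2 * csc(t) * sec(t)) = -56*t^3 + 117*t^2 + 72*t + 152/7 + 2/cos(t)^2 - 2/sin(t)^2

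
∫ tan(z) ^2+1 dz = tan(z) + C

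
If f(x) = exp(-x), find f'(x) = -exp(-x)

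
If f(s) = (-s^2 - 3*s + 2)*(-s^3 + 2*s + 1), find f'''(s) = 60*s^2 + 72*s - 24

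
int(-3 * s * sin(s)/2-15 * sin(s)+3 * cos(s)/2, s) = (3*s/2 + 15)*cos(s) + C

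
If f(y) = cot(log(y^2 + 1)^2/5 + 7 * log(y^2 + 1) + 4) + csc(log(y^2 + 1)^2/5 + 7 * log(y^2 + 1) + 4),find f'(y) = -2*y*(2*log(y^2 + 1)*cos(log(y^2 + 1)^2/5 + 7*log(y^2 + 1) + 4) + 2*log(y^2 + 1) + 35*cos(log(y^2 + 1)^2/5 + 7*log(y^2 + 1) + 4) + 35)/((5*y^2 + 5)*sin(log(y^2 + 1)^2/5 + 7*log(y^2 + 1) + 4)^2)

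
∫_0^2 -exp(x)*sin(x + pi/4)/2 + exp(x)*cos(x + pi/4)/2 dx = exp(2)*cos(pi/4 + 2)/2 - sqrt(2)/4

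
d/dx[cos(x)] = -sin(x)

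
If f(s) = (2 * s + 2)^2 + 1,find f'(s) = 8*s + 8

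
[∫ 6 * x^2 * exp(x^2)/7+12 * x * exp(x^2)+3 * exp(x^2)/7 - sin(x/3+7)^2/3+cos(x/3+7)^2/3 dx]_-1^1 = -sin(40/3)/2 + sin(44/3)/2 + 6*E/7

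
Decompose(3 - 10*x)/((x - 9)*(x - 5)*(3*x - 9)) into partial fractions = -3/(4*(x - 3)) + 47/(24*(x - 5)) - 29/(24*(x - 9))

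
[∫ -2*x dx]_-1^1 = 0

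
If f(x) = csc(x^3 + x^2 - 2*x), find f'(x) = 2*(-3*x^2 - 2*x + 2)*cos(x*(x^2 + x - 2))/(1 - cos(2*x*(x^2 + x - 2)))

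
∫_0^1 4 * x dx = 2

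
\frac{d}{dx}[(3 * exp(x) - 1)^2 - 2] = 18*exp(2*x) - 6*exp(x)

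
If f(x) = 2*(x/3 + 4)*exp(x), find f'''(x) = 2*x*exp(x)/3 + 10*exp(x)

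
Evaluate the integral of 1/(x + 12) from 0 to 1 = -log(8) + log(26/3)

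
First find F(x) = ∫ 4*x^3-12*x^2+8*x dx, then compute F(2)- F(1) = -1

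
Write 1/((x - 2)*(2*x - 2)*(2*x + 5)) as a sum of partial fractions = 2/(63*(2*x + 5)) - 1/(14*(x - 1)) + 1/(18*(x - 2))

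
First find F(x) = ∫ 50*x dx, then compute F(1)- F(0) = 25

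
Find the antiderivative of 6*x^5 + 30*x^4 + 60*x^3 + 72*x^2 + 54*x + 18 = x^6 + 6*x^5 + 15*x^4 + 24*x^3 + 27*x^2 + 18*x + C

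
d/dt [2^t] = 2^t*log(2)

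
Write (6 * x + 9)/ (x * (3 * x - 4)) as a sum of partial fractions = 51/(4*(3*x - 4)) - 9/(4*x)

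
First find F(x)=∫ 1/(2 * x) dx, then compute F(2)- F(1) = -log(3)/2 + log(6)/2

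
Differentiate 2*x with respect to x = 2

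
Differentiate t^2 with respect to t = 2*t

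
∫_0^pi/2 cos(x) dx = 1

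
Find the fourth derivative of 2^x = 2^x*log(2)^4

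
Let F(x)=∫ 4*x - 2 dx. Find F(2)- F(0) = 4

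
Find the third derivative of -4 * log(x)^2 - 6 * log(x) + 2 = (12 - 16*log(x))/x^3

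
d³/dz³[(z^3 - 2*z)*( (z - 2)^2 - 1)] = 60*z^2 - 96*z + 6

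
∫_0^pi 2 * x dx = pi^2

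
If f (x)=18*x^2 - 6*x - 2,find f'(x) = 36*x - 6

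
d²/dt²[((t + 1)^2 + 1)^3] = 30*t^4 + 120*t^3 + 216*t^2 + 192*t + 72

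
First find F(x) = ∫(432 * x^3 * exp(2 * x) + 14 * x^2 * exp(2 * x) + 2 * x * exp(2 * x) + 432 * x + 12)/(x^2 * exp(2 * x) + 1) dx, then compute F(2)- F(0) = log(1 + 4*exp(4)) + 888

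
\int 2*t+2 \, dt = t^2 + 2*t + C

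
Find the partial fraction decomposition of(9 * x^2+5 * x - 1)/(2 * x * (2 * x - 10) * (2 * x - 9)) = -815/(36*(2*x - 9)) + 249/(20*(x - 5)) - 1/(180*x)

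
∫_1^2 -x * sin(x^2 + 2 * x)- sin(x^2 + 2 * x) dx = cos(8)/2 - cos(3)/2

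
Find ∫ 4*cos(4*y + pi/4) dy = sin(4*y + pi/4) + C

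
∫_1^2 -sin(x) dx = -cos(1) + cos(2)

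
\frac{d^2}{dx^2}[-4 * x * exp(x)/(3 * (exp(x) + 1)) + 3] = (4*x*exp(2*x) - 4*x*exp(x) - 8*exp(2*x) - 8*exp(x))/(3*exp(3*x) + 9*exp(2*x) + 9*exp(x) + 3)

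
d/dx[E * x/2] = E/2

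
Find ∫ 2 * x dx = x^2 + C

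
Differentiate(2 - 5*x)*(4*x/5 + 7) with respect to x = -8*x - 167/5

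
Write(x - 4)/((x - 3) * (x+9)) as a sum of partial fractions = 13/(12*(x + 9)) - 1/(12*(x - 3))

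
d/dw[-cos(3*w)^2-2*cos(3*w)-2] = 6*(cos(3*w) + 1)*sin(3*w)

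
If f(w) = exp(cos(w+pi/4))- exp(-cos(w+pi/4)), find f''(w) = (exp(2*cos(w + pi/4))*sin(w + pi/4)^2 - exp(2*cos(w + pi/4))*cos(w + pi/4) - sin(w + pi/4)^2 - cos(w + pi/4))*exp(-cos(w + pi/4))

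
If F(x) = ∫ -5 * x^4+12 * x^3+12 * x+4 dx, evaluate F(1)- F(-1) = 6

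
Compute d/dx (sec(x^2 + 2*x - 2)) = 2*x*tan(x^2 + 2*x - 2)*sec(x^2 + 2*x - 2) + 2*tan(x^2 + 2*x - 2)*sec(x^2 + 2*x - 2)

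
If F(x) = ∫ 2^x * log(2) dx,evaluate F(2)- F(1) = 2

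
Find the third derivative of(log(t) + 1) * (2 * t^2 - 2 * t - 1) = (4*t^2 + 2*t - 2)/t^3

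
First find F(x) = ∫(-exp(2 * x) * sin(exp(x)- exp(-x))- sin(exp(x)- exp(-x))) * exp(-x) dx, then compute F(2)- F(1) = cos(-exp(2) + exp(-2)) - cos(E - exp(-1))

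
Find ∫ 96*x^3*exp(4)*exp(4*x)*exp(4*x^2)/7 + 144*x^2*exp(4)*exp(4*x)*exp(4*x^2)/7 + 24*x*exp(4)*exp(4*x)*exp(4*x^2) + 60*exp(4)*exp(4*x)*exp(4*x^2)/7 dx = 12*(x^2 + x + 1)*exp(4*x^2 + 4*x + 4)/7 + C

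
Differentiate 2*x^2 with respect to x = 4*x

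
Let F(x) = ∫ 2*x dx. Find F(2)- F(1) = 3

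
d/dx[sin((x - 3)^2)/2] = (x - 3)*cos(x^2 - 6*x + 9)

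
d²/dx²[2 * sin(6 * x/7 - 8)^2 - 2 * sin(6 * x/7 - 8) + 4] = -144*sin(6*x/7 - 8)^2/49 + 72*sin(6*x/7 - 8)/49 + 144*cos(6*x/7 - 8)^2/49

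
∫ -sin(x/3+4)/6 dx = cos(x/3 + 4)/2 + C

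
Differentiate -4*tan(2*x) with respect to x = -8/cos(2*x)^2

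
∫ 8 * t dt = 4*t^2 + C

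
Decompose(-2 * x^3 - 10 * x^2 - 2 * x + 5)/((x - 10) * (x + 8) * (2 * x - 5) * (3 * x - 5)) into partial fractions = -191/(725*(3*x - 5)) + 10/(21*(2*x - 5)) - 15/(406*(x + 8)) - 67/(150*(x - 10))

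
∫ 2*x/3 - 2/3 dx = x^2/3 - 2*x/3 + C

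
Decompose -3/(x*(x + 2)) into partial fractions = 3/(2*(x + 2)) - 3/(2*x)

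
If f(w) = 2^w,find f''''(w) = 2^w*log(2)^4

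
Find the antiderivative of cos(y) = sin(y) + C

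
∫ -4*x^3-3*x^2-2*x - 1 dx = -x^4 - x^3 - x^2 - x + C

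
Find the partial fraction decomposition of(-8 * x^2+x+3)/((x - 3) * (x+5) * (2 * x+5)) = 18/(5*(2*x + 5)) - 101/(20*(x + 5)) - 3/(4*(x - 3))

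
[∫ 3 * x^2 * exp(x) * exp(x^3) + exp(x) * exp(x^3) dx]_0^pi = -1 + exp(pi + pi^3)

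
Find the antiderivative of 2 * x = x^2 + C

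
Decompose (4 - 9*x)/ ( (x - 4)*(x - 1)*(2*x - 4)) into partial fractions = -5/(6*(x - 1)) + 7/(2*(x - 2)) - 8/(3*(x - 4))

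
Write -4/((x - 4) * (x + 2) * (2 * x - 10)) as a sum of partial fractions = -1/(21*(x + 2)) + 1/(3*(x - 4)) - 2/(7*(x - 5))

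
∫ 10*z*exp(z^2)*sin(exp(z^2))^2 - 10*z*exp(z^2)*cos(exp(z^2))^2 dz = -5*sin(2*exp(z^2))/2 + C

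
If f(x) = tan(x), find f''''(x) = 24*tan(x)^5 + 40*tan(x)^3 + 16*tan(x)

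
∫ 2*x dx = x^2 + C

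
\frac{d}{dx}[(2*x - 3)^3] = 24*x^2 - 72*x + 54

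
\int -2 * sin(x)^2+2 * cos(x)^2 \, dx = 2*sin(x + pi/4)^2 + C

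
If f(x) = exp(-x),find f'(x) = -exp(-x)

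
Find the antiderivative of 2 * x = x^2 + C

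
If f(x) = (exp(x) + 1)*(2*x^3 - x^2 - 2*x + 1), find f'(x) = 2*x^3*exp(x) + 5*x^2*exp(x) + 6*x^2 - 4*x*exp(x) - 2*x - exp(x) - 2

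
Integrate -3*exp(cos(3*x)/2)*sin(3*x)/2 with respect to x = exp(cos(3*x)/2) + C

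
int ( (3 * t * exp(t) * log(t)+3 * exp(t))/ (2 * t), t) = 3*exp(t)*log(t)/2 + C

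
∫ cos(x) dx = sin(x) + C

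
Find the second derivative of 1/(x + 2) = 2/(x^3 + 6*x^2 + 12*x + 8)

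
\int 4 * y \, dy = 2*y^2 + C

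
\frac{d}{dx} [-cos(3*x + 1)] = 3*sin(3*x + 1)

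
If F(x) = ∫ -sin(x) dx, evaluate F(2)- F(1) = -cos(1) + cos(2)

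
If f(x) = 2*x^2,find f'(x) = 4*x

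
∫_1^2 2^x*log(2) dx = 2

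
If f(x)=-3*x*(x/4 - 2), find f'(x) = 6 - 3*x/2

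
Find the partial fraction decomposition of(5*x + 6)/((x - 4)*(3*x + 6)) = 2/(9*(x + 2)) + 13/(9*(x - 4))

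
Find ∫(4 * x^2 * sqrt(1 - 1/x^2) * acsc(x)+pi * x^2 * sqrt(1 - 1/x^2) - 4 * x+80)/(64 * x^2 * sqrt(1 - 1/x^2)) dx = (x - 20)*(4*acsc(x) + pi)/64 + C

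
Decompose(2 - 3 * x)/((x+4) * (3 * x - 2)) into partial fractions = -1/(x + 4)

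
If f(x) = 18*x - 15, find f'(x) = 18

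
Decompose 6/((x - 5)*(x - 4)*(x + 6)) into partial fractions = 3/(55*(x + 6)) - 3/(5*(x - 4)) + 6/(11*(x - 5))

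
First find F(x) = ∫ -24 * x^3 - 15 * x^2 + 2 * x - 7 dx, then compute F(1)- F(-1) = -24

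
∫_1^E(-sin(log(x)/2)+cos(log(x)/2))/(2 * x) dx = -1 + sin(1/2) + cos(1/2)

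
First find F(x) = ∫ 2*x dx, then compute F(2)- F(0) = 4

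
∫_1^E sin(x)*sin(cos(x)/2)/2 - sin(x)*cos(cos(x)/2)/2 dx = sqrt(2)*(-sin((2*cos(1) + pi)/4) + sin((2*cos(E) + pi)/4))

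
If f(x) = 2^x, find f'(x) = 2^x*log(2)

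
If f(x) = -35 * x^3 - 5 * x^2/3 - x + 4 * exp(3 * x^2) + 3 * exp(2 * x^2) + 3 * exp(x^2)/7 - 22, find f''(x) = 144*x^2*exp(3*x^2) + 48*x^2*exp(2*x^2) + 12*x^2*exp(x^2)/7 - 210*x + 24*exp(3*x^2) + 12*exp(2*x^2) + 6*exp(x^2)/7 - 10/3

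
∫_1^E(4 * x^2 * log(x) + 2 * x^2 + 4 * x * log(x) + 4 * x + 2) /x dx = 2*(1 + E)^2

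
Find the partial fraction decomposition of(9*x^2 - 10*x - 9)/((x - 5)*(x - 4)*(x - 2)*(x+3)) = -51/(140*(x + 3)) + 7/(30*(x - 2)) - 95/(14*(x - 4)) + 83/(12*(x - 5))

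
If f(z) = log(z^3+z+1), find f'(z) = (3*z^2 + 1)/(z^3 + z + 1)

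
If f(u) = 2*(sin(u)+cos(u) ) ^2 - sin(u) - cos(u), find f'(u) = 4*cos(2*u) - sqrt(2)*cos(u + pi/4)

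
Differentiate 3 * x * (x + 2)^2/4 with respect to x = 9*x^2/4 + 6*x + 3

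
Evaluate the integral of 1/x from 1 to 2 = log(2)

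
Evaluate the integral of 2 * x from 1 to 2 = 3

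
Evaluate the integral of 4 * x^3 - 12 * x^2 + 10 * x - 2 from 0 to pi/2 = -3*pi^2/4 - 4 + (-pi + 2 + pi^2/4)^2 + 3*pi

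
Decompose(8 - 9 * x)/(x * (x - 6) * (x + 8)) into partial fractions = 5/(7*(x + 8)) - 23/(42*(x - 6)) - 1/(6*x)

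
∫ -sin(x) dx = cos(x) + C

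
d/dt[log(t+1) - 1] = 1/(t + 1)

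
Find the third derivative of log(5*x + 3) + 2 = 250/(125*x^3 + 225*x^2 + 135*x + 27)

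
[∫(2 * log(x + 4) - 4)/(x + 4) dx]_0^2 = -(-2 + log(4))^2 + (-2 + log(6))^2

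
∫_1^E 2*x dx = -1 + exp(2)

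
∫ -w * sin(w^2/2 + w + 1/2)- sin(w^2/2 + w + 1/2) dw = cos((w + 1)^2/2) + C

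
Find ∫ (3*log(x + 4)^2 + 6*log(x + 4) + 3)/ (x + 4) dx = (log(x + 4) + 1)^3 + C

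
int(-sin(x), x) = cos(x) + C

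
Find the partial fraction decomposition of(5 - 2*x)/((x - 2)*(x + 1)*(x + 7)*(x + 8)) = -3/(10*(x + 8)) + 19/(54*(x + 7)) - 1/(18*(x + 1)) + 1/(270*(x - 2))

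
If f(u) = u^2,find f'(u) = 2*u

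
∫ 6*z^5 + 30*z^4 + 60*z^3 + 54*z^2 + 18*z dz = z^6 + 6*z^5 + 15*z^4 + 18*z^3 + 9*z^2 + C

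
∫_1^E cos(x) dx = -sin(1) + sin(E)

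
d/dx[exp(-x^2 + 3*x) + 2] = -2*x*exp(-x^2 + 3*x) + 3*exp(-x^2 + 3*x)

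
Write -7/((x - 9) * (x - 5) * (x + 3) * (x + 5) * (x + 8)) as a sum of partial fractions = -7/(3315*(x + 8)) + 1/(120*(x + 5)) - 7/(960*(x + 3)) + 7/(4160*(x - 5)) - 1/(1632*(x - 9))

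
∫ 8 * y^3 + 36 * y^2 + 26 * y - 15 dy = 2*y^4 + 12*y^3 + 13*y^2 - 15*y + C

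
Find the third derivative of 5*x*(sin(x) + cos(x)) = -5*sqrt(2)*(x*cos(x + pi/4) + 3*sin(x + pi/4))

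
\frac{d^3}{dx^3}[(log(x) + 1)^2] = (4*log(x) - 2)/x^3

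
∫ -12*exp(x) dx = -12*exp(x) + C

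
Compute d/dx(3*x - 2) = 3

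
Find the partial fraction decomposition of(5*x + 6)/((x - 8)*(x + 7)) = 29/(15*(x + 7)) + 46/(15*(x - 8))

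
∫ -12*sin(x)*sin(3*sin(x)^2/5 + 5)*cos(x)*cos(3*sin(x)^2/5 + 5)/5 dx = cos(3*sin(x)^2/5 + 5)^2 + C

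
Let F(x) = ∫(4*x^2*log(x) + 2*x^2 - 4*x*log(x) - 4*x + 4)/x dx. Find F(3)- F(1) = 10*log(3)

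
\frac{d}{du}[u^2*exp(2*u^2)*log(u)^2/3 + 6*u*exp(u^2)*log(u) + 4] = 4*u^3*exp(2*u^2)*log(u)^2/3 + 12*u^2*exp(u^2)*log(u) + 2*u*exp(2*u^2)*log(u)^2/3 + 2*u*exp(2*u^2)*log(u)/3 + 6*exp(u^2)*log(u) + 6*exp(u^2)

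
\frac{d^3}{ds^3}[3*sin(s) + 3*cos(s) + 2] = 3*sin(s) - 3*cos(s)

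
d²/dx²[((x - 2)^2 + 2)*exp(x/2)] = x^2*exp(x/2)/4 + x*exp(x/2) - exp(x/2)/2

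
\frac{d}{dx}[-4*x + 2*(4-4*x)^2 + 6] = 64*x - 68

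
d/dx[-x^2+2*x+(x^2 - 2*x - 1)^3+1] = 6*x^5 - 30*x^4 + 36*x^3 + 12*x^2 - 20*x - 4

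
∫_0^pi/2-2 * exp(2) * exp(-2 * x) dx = -exp(2) + exp(2 - pi)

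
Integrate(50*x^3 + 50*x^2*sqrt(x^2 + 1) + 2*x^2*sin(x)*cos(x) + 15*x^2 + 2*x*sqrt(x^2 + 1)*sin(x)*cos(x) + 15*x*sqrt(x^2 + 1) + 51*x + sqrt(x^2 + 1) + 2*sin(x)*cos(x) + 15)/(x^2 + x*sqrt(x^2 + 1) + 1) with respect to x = 25*x^2 + 15*x + log(x + sqrt(x^2 + 1)) + sin(x)^2 + C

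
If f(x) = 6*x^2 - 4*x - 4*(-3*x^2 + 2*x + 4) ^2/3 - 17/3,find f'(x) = -48*x^3 + 48*x^2 + 196*x/3 - 76/3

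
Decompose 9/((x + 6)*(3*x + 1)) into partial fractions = 27/(17*(3*x + 1)) - 9/(17*(x + 6))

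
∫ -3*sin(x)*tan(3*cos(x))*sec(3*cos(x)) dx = sec(3*cos(x)) + C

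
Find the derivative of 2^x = 2^x*log(2)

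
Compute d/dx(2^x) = 2^x*log(2)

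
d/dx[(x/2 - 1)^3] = 3*x^2/8 - 3*x/2 + 3/2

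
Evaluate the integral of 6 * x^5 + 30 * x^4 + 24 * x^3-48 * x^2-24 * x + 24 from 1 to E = -1 + (-3 + (1 + E)^2)^3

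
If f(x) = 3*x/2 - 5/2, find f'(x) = 3/2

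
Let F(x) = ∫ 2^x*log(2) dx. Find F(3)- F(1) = 6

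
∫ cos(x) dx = sin(x) + C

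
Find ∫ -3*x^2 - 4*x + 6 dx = -x^3 - 2*x^2 + 6*x + C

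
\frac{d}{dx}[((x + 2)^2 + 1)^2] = 4*x^3 + 24*x^2 + 52*x + 40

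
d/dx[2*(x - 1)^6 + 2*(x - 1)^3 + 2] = 12*x^5 - 60*x^4 + 120*x^3 - 114*x^2 + 48*x - 6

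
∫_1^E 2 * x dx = -1 + exp(2)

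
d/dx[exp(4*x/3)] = 4*exp(4*x/3)/3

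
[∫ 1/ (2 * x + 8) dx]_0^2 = -log(2) + log(6)/2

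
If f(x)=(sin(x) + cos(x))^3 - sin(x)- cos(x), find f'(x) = sqrt(2)*(3*sin(3*x + pi/4) + cos(x + pi/4))/2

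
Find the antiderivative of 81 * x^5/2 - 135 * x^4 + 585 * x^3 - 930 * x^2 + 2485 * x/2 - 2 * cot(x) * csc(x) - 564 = 27*x^6/4 - 27*x^5 + 585*x^4/4 - 310*x^3 + 2485*x^2/4 - 564*x + 2*csc(x) + C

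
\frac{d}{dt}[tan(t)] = cos(t)^(-2)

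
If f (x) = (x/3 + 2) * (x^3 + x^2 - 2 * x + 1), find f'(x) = 4*x^3/3 + 7*x^2 + 8*x/3 - 11/3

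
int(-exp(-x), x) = exp(-x) + C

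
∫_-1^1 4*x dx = 0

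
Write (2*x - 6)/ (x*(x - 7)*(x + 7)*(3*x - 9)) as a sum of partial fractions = 1/(147*(x + 7)) + 1/(147*(x - 7)) - 2/(147*x)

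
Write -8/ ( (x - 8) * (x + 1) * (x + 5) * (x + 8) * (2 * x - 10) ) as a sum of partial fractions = -1/(1092*(x + 8)) + 1/(390*(x + 5)) - 1/(378*(x + 1)) + 1/(585*(x - 5)) - 1/(1404*(x - 8))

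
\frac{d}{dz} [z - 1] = 1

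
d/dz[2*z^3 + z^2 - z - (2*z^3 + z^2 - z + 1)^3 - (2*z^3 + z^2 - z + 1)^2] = -72*z^8 - 96*z^7 + 42*z^6 - 30*z^5 - 95*z^4 + 36*z^3 + 3*z^2 - 16*z + 4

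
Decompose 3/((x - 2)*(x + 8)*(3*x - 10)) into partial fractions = 27/(136*(3*x - 10)) + 3/(340*(x + 8)) - 3/(40*(x - 2))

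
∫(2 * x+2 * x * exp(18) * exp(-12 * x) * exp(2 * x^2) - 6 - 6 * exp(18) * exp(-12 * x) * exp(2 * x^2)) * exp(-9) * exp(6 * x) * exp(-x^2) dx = 2*sinh((x - 3)^2) + C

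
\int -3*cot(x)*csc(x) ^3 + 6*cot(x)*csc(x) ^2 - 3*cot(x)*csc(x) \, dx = (csc(x) - 1)^3 + C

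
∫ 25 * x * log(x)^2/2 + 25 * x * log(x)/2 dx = 25*x^2*log(x)^2/4 + C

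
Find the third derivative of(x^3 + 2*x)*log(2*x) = (6*x^2*log(x) + 6*x^2*log(2) + 11*x^2 - 2)/x^2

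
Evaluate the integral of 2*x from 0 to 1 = 1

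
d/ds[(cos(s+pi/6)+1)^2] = -2*sin(s + pi/6) - sin(2*s + pi/3)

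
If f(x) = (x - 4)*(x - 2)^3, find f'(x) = 4*x^3 - 30*x^2 + 72*x - 56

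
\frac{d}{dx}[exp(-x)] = -exp(-x)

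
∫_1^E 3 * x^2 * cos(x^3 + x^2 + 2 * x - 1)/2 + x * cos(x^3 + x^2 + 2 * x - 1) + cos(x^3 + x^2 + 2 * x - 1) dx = -sin(3)/2 + sin(-1 + 2*E + exp(2) + exp(3))/2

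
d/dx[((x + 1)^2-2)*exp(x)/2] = x^2*exp(x)/2 + 2*x*exp(x) + exp(x)/2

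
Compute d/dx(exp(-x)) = -exp(-x)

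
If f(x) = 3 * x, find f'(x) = 3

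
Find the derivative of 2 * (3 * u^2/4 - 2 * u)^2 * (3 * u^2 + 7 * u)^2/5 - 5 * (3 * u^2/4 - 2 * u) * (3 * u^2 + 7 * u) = 81*u^7/5 - 189*u^6/20 - 2997*u^5/20 + 42*u^4 + 1343*u^3/5 + 45*u^2/4 + 140*u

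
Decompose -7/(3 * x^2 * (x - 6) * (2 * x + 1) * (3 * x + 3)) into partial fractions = 112/(117*(2*x + 1)) - 1/(9*(x + 1)) - 1/(4212*(x - 6)) - 119/(324*x) + 7/(54*x^2)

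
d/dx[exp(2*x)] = 2*exp(2*x)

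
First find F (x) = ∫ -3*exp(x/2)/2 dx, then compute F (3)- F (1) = -3*exp(3/2) + 3*exp(1/2)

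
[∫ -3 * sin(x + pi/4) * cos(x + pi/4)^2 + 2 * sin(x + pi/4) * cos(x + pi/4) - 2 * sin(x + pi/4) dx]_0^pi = -5*sqrt(2)/2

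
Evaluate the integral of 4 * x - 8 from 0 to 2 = -8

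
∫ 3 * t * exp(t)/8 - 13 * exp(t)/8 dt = (3*t - 16)*exp(t)/8 + C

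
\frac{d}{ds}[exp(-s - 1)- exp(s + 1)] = (-exp(2*s + 2) - 1)*exp(-s - 1)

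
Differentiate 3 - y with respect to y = -1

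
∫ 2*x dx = x^2 + C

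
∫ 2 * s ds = s^2 + C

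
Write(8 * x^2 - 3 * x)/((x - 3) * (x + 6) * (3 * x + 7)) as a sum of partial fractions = -455/(176*(3*x + 7)) + 34/(11*(x + 6)) + 7/(16*(x - 3))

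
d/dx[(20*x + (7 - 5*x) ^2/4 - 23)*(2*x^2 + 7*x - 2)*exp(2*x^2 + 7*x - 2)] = 50*x^5*exp(2*x^2 + 7*x - 2) + 565*x^4*exp(2*x^2 + 7*x - 2)/2 + 1301*x^3*exp(2*x^2 + 7*x - 2)/4 - 1161*x^2*exp(2*x^2 + 7*x - 2)/4 - 2035*x*exp(2*x^2 + 7*x - 2)/4 + 281*exp(2*x^2 + 7*x - 2)/4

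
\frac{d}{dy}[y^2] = 2*y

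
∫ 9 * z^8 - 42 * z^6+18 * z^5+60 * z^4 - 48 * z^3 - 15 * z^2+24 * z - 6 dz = z^9 - 6*z^7 + 3*z^6 + 12*z^5 - 12*z^4 - 5*z^3 + 12*z^2 - 6*z + C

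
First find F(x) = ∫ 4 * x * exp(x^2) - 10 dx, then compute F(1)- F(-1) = -20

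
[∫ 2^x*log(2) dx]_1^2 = 2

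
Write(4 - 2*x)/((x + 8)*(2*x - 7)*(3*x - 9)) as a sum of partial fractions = -4/(23*(2*x - 7)) + 20/(759*(x + 8)) + 2/(33*(x - 3))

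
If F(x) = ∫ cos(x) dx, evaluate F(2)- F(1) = -sin(1) + sin(2)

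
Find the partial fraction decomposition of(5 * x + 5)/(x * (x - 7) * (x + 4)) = -15/(44*(x + 4)) + 40/(77*(x - 7)) - 5/(28*x)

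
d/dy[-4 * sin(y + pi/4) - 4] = -4*cos(y + pi/4)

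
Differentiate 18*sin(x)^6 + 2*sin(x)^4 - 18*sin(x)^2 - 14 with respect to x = 4*(27*sin(x)^4 + 2*sin(x)^2 - 9)*sin(x)*cos(x)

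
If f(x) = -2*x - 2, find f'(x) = -2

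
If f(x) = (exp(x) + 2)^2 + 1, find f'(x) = 2*exp(2*x) + 4*exp(x)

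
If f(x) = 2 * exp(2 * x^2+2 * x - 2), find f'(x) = 8*x*exp(2*x^2 + 2*x - 2) + 4*exp(2*x^2 + 2*x - 2)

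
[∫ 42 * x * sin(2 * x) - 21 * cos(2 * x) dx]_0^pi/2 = 21*pi/2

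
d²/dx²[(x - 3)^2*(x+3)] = 6*x - 6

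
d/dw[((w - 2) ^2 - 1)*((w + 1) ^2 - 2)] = 4*w^3 - 6*w^2 - 12*w + 10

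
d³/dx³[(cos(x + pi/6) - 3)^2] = -6*sin(x + pi/6) + 4*sin(2*x + pi/3)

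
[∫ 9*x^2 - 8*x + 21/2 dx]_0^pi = -4*pi^2 + 21*pi/2 + 3*pi^3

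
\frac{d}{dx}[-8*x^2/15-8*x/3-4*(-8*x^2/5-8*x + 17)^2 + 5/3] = -1024*x^3/25 - 1536*x^2/5 - 1168*x/15 + 3256/3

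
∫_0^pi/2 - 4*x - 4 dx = -2*pi - pi^2/2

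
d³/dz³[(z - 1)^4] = 24*z - 24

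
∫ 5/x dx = 5*log(x) + C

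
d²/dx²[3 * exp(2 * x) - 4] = 12*exp(2*x)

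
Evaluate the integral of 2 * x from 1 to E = -1 + exp(2)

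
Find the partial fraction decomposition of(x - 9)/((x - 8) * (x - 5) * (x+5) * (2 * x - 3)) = -60/(1183*(2*x - 3)) + 7/(845*(x + 5)) + 2/(105*(x - 5)) - 1/(507*(x - 8))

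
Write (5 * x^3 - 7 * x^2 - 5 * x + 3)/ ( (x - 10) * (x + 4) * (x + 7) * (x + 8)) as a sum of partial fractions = 2965/(72*(x + 8)) - 2020/(51*(x + 7)) + 409/(168*(x + 4)) + 4253/(4284*(x - 10))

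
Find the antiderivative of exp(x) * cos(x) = sqrt(2)*exp(x)*sin(x + pi/4)/2 + C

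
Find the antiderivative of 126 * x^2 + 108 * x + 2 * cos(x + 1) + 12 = 6*x*(x + 1)*(7*x + 2) + 2*sin(x + 1) + C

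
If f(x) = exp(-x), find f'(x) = -exp(-x)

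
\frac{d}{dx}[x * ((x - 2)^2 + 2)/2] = 3*x^2/2 - 4*x + 3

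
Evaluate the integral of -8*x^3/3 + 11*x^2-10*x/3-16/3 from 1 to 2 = 16/3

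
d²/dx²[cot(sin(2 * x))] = 4*sin(2*x)*cot(sin(2*x))^2 + 4*sin(2*x) + 8*cos(2*x)^2*cot(sin(2*x))^3 + 8*cos(2*x)^2*cot(sin(2*x))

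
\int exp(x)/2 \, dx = exp(x)/2 + C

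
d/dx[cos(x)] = -sin(x)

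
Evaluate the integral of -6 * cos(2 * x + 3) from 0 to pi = 0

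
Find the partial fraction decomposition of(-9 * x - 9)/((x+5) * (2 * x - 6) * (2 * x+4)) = 3/(8*(x + 5)) - 3/(20*(x + 2)) - 9/(40*(x - 3))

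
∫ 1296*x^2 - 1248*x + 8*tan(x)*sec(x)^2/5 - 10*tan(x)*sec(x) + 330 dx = 432*x^3 - 624*x^2 + 330*x + 4*sec(x)^2/5 - 10*sec(x) + C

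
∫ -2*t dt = -t^2 + C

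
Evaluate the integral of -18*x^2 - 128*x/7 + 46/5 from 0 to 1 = -208/35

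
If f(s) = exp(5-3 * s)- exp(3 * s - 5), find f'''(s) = (-27*exp(6*s - 10) - 27)*exp(5 - 3*s)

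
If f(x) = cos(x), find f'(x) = -sin(x)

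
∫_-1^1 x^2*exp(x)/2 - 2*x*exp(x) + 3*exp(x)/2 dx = -8*exp(-1) + 2*E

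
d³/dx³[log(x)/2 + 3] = x^(-3)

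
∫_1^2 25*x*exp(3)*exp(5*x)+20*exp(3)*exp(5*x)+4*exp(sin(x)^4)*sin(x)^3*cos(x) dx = -8*exp(8) - exp(sin(1)^4) + exp(sin(2)^4) + 13*exp(13)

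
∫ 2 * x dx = x^2 + C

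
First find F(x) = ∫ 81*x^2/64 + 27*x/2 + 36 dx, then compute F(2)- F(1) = 3789/64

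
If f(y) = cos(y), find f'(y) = -sin(y)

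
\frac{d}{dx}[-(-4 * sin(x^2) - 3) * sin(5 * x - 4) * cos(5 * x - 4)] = -2*x*sin(x^2 - 10*x + 8) + 2*x*sin(x^2 + 10*x - 8) + 10*sin(x^2 - 10*x + 8) + 10*sin(x^2 + 10*x - 8) + 15*cos(10*x - 8)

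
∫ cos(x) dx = sin(x) + C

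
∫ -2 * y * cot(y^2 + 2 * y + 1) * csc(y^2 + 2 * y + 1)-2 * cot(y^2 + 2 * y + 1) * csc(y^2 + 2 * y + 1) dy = csc((y + 1)^2) + C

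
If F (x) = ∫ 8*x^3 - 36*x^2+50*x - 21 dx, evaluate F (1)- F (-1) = -66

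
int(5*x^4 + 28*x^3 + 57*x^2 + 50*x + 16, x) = x^5 + 7*x^4 + 19*x^3 + 25*x^2 + 16*x + C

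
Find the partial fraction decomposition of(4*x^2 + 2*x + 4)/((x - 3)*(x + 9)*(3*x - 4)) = -4/(5*(3*x - 4)) + 5/(6*(x + 9)) + 23/(30*(x - 3))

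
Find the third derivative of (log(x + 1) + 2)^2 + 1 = (4*log(x + 1) + 2)/(x^3 + 3*x^2 + 3*x + 1)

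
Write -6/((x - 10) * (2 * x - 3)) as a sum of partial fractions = 12/(17*(2*x - 3)) - 6/(17*(x - 10))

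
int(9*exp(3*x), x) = 3*exp(3*x) + C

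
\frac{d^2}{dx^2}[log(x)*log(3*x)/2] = (-2*log(x) - log(3) + 2)/(2*x^2)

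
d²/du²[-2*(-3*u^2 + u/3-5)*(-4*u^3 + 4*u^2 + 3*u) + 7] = -480*u^3 + 320*u^2 - 148*u + 76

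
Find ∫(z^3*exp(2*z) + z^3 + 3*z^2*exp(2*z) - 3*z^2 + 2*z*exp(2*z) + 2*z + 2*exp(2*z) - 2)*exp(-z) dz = 2*z*(z^2 + 2)*sinh(z) + C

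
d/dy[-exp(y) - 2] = -exp(y)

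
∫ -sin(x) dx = cos(x) + C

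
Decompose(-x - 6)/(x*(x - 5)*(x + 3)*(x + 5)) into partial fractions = 1/(100*(x + 5)) - 1/(16*(x + 3)) - 11/(400*(x - 5)) + 2/(25*x)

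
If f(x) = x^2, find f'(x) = 2*x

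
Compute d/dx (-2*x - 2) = -2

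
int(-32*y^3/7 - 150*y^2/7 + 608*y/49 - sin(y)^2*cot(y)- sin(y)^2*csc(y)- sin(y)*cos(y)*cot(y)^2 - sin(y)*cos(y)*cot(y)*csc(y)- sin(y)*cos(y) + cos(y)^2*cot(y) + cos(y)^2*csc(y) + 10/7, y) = 2*y*(y + 7)*(-28*y^2 + 21*y + 5)/49 + (cos(y) + 1)*cos(y) + C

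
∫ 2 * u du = u^2 + C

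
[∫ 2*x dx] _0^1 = 1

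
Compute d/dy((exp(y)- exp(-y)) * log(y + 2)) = (y*exp(2*y)*log(y + 2) + y*log(y + 2) + 2*exp(2*y)*log(y + 2) + exp(2*y) + 2*log(y + 2) - 1)/(y*exp(y) + 2*exp(y))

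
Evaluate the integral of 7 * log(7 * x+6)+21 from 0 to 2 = -6*log(6) + 28 + 20*log(20)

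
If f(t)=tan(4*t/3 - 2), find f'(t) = 4*tan(4*t/3 - 2)^2/3 + 4/3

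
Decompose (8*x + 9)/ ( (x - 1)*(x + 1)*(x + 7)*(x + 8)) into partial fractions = 55/(63*(x + 8)) - 47/(48*(x + 7)) - 1/(84*(x + 1)) + 17/(144*(x - 1))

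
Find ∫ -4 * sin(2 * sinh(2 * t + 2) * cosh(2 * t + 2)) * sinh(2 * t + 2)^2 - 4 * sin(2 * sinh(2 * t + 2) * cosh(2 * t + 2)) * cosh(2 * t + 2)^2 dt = cos(sinh(4*t + 4)) + C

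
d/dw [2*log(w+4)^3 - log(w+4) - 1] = (6*log(w + 4)^2 - 1)/(w + 4)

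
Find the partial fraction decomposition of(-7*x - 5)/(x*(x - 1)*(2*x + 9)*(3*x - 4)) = -387/(140*(3*x - 4)) - 212/(3465*(2*x + 9)) + 12/(11*(x - 1)) - 5/(36*x)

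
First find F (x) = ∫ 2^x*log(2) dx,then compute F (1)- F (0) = 1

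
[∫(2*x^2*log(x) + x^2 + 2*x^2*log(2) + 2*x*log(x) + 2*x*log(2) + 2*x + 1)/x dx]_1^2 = 14*log(2)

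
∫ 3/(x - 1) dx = log(2*(x - 1)^3) + C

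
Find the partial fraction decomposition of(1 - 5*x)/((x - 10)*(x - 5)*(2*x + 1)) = 2/(33*(2*x + 1)) + 24/(55*(x - 5)) - 7/(15*(x - 10))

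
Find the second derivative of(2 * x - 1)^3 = 48*x - 24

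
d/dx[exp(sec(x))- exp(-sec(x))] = (exp(2/cos(x)) + 1)*exp(-sec(x))*sin(x)/cos(x)^2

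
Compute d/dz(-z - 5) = -1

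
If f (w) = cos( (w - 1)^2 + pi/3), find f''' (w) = 8*w^3*sin(w^2 - 2*w + 1 + pi/3) - 24*w^2*sin(w^2 - 2*w + 1 + pi/3) + 24*w*sin(w^2 - 2*w + 1 + pi/3) - 12*w*cos(w^2 - 2*w + 1 + pi/3) - 8*sin(w^2 - 2*w + 1 + pi/3) + 12*cos(w^2 - 2*w + 1 + pi/3)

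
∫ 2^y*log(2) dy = 2^y + C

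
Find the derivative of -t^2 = -2*t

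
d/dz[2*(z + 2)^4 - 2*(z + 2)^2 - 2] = 8*z^3 + 48*z^2 + 92*z + 56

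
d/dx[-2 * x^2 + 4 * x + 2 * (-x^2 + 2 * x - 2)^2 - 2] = 8*x^3 - 24*x^2 + 28*x - 12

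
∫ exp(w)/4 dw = exp(w)/4 + C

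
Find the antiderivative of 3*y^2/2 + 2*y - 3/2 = y^3/2 + y^2 - 3*y/2 + C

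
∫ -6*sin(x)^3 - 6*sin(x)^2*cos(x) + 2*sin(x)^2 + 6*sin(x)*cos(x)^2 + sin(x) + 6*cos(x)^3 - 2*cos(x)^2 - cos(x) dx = -sin(2*x) + 2*sqrt(2)*sin(x + pi/4) - sqrt(2)*cos(3*x + pi/4) + C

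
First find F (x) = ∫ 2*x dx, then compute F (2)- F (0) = 4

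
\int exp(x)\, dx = exp(x) + C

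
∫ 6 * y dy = 3*y^2 + C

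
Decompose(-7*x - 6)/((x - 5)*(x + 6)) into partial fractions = -36/(11*(x + 6)) - 41/(11*(x - 5))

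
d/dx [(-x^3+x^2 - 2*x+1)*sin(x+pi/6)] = -x^3*cos(x + pi/6) - 3*x^2*sin(x + pi/6) + x^2*cos(x + pi/6) - 2*sqrt(2)*x*cos(x + 5*pi/12) - 2*sin(x + pi/6) + cos(x + pi/6)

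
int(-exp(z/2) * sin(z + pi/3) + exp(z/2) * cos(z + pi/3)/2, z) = exp(z/2)*cos(z + pi/3) + C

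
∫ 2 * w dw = w^2 + C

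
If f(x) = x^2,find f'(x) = 2*x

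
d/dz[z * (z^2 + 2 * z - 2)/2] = 3*z^2/2 + 2*z - 1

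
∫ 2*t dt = t^2 + C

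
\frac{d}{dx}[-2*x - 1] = -2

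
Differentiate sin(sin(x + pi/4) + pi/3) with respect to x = cos(x + pi/4)*cos(sin(x + pi/4) + pi/3)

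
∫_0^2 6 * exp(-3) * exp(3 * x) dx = -2*exp(-3) + 2*exp(3)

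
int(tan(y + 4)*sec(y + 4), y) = sec(y + 4) + C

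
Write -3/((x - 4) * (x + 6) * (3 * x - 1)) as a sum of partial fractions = 27/(209*(3*x - 1)) - 3/(190*(x + 6)) - 3/(110*(x - 4))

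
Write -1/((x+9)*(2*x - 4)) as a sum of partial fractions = 1/(22*(x + 9)) - 1/(22*(x - 2))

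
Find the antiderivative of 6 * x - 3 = 3*x^2 - 3*x + C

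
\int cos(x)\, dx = sin(x) + C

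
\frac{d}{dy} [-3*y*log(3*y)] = -3*log(y) - 3*log(3) - 3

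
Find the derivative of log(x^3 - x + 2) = (3*x^2 - 1)/(x^3 - x + 2)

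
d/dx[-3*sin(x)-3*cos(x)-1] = 3*sin(x) - 3*cos(x)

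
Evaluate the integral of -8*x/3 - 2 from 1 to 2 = -6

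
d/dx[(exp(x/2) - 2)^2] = -2*exp(x/2) + exp(x)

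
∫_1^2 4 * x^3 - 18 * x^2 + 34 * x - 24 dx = 0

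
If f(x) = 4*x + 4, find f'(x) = 4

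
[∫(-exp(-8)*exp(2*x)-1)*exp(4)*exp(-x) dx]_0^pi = -exp(4) - exp(-4 + pi) + exp(-4) + exp(4 - pi)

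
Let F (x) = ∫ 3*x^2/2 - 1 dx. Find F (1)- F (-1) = -1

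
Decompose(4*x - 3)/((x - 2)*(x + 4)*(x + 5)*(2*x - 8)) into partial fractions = 23/(126*(x + 5)) - 19/(96*(x + 4)) - 5/(168*(x - 2)) + 13/(288*(x - 4))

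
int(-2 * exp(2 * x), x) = -exp(2*x) + C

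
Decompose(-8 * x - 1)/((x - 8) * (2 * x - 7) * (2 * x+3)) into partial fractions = 11/(95*(2*x + 3)) + 29/(45*(2*x - 7)) - 65/(171*(x - 8))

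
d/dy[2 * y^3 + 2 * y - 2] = 6*y^2 + 2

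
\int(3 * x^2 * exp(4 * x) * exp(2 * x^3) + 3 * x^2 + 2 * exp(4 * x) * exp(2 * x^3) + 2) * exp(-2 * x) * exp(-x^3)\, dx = 2*sinh(x*(x^2 + 2)) + C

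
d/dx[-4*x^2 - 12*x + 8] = -8*x - 12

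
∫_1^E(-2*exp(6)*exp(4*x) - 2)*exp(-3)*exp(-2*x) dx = -exp(3 + 2*E) - exp(-5) + exp(-2*E - 3) + exp(5)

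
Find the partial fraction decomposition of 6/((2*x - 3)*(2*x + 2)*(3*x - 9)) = -4/(15*(2*x - 3)) + 1/(20*(x + 1)) + 1/(12*(x - 3))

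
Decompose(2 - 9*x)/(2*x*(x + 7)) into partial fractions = -65/(14*(x + 7)) + 1/(7*x)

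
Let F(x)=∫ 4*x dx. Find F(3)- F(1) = 16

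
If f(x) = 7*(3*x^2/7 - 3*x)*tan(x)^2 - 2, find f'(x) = 6*x^2*sin(x)/cos(x)^3 - 42*x*sin(x)/cos(x)^3 - 6*x + 6*x/cos(x)^2 + 21 - 21/cos(x)^2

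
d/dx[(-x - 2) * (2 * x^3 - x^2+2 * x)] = -8*x^3 - 9*x^2 - 4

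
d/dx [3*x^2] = 6*x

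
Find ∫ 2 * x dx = x^2 + C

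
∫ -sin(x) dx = cos(x) + C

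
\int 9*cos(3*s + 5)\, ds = 3*sin(3*s + 5) + C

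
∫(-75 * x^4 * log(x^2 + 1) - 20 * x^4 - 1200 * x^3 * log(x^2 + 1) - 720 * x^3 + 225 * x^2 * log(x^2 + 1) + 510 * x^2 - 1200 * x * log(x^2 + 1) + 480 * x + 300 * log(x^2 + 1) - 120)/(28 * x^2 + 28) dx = -5*x*(5*log(x^2 + 1) - 2)*(x^2 + 24*x - 12)/28 + C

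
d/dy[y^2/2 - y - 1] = y - 1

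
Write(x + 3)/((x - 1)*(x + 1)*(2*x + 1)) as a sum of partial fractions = -10/(3*(2*x + 1)) + 1/(x + 1) + 2/(3*(x - 1))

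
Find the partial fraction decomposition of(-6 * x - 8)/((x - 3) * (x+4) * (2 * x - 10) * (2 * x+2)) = -4/(189*(x + 4)) - 1/(144*(x + 1)) + 13/(112*(x - 3)) - 19/(216*(x - 5))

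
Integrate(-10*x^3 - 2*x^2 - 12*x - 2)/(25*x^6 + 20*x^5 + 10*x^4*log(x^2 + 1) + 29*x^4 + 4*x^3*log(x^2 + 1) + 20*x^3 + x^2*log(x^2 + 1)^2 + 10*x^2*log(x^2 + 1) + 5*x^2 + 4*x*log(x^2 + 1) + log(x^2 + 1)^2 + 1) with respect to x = acot(5*x^2 + 2*x + log(x^2 + 1)) + C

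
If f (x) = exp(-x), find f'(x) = -exp(-x)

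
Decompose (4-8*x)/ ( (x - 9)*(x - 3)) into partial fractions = 10/(3*(x - 3)) - 34/(3*(x - 9))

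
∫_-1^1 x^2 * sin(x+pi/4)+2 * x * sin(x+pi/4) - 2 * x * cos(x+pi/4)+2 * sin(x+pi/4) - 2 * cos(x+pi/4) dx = sqrt(2)*(-2*cos(1) + 3*sin(1))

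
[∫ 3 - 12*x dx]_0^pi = -6*pi^2 + 3*pi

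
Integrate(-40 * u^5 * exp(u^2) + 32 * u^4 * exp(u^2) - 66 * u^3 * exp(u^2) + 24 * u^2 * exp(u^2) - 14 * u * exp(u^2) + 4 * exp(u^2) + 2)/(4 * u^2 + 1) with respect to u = (-5*u^2 + 4*u - 2)*exp(u^2) - acot(2*u) + C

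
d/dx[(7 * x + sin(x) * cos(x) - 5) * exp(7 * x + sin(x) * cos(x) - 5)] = 2*(-7*x*sin(x)^2 + 28*x - sin(x)^3*cos(x) + 4*sin(x)^2 + 4*sin(x)*cos(x) - 16)*exp(-5)*exp(7*x)*exp(sin(x)*cos(x))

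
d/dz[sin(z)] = cos(z)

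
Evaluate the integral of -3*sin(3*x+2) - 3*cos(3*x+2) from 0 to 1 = cos(5) - cos(2) + sin(2) - sin(5)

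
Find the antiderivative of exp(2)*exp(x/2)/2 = exp(x/2 + 2) + C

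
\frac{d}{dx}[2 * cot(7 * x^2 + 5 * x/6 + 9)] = -(28*x + 5/3)/sin(7*x^2 + 5*x/6 + 9)^2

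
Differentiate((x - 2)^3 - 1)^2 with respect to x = 6*x^5 - 60*x^4 + 240*x^3 - 486*x^2 + 504*x - 216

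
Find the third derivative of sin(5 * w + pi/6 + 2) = -125*cos(5*w + pi/6 + 2)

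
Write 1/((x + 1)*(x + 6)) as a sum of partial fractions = -1/(5*(x + 6)) + 1/(5*(x + 1))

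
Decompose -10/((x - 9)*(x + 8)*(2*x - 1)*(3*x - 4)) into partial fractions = 27/(322*(3*x - 4)) - 16/(289*(2*x - 1)) + 5/(4046*(x + 8)) - 10/(6647*(x - 9))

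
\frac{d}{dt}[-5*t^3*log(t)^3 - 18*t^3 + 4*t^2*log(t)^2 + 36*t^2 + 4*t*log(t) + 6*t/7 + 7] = -15*t^2*log(t)^3 - 15*t^2*log(t)^2 - 54*t^2 + 8*t*log(t)^2 + 8*t*log(t) + 72*t + 4*log(t) + 34/7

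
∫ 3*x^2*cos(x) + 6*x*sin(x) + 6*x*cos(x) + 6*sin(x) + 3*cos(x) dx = 3*(x + 1)^2*sin(x) + C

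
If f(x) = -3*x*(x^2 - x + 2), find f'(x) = -9*x^2 + 6*x - 6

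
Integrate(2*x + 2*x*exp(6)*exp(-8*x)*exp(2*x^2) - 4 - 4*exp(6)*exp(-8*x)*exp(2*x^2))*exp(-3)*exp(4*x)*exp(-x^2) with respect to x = 2*sinh((x - 2)^2 - 1) + C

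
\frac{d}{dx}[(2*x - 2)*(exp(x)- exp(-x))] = (2*x*exp(2*x) + 2*x - 4)*exp(-x)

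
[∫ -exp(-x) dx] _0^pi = -1 + exp(-pi)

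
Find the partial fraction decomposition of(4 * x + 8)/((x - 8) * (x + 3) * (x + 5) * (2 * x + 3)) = -16/(399*(2*x + 3)) + 6/(91*(x + 5)) - 2/(33*(x + 3)) + 40/(2717*(x - 8))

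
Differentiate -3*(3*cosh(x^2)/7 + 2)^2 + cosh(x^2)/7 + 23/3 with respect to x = -2*x*(54*cosh(x^2)/49 + 5)*sinh(x^2)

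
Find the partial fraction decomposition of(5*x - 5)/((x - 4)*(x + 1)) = 2/(x + 1) + 3/(x - 4)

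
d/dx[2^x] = 2^x*log(2)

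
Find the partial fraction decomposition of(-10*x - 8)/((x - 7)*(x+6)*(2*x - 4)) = 1/(4*(x + 6)) + 7/(20*(x - 2)) - 3/(5*(x - 7))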